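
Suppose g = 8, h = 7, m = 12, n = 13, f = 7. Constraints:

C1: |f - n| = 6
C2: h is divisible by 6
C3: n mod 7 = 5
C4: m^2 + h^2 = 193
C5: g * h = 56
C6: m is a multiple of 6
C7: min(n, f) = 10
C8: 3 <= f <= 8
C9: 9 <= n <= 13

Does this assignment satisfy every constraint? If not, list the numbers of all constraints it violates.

C1: |7 - 13| = 6  ✔
C2: 7 = 6*1 + 1, so 6 does not divide 7  ✘
C3: 13 mod 7 = 6, not 5  ✘
C4: m^2 + h^2 = 12^2 + 7^2 = 144 + 49 = 193  ✔
C5: g * h = 8 * 7 = 56  ✔
C6: 12 / 6 = 2, so 6 divides 12  ✔
C7: min(13, 7) = 7, not 10  ✘
C8: f = 7 lies in [3, 8]  ✔
C9: n = 13 lies in [9, 13]  ✔

Constraints 2, 3, 7 are violated.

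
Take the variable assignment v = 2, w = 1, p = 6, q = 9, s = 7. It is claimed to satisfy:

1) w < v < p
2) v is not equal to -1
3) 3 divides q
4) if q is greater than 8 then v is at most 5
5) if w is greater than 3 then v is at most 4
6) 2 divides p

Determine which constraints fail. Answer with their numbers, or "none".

1) values 1 < 2 < 6 — satisfied.
2) v = 2, and 2 ≠ -1 — satisfied.
3) 9 / 3 = 3, so 3 divides 9 — satisfied.
4) q = 9 > 8, so we need v ≤ 5; v = 2 ≤ 5 — satisfied.
5) w = 1, not > 3; antecedent false, conditional vacuously true — satisfied.
6) 6 / 2 = 3, so 2 divides 6 — satisfied.

The assignment satisfies every constraint.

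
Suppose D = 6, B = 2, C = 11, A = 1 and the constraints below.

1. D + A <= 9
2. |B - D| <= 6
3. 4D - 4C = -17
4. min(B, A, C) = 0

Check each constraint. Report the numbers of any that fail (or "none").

1. D + A = 6 + 1 = 7; 7 ≤ 9 — holds.
2. |2 - 6| = 4; 4 ≤ 6 — holds.
3. 4D - 4C = 4(6) - 4(11) = -20, not -17 — does not hold.
4. min(2, 1, 11) = 1, not 0 — does not hold.

Constraints 3, 4 do not hold.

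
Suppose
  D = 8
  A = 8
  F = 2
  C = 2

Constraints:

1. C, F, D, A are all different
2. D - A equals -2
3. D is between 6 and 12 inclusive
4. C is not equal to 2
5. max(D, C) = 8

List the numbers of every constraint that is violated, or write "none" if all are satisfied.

1. C = F = 2, not all different  fails
2. D - A = 8 - 8 = 0, not -2  fails
3. D = 8 lies in [6, 12]  holds
4. C = 2, but 2 is required to differ  fails
5. max(8, 2) = 8  holds

Constraints 1, 2, and 4 do not hold.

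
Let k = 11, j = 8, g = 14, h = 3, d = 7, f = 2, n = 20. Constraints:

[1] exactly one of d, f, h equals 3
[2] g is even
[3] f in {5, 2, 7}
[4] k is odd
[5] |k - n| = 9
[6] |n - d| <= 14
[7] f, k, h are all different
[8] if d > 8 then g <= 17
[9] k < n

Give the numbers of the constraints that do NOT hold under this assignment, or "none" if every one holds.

Yes — all constraints hold.

[1] d=7, f=2, h=3; 1 of them equals 3 — OK.
[2] g = 14 is even — OK.
[3] f = 2 is in {5, 2, 7} — OK.
[4] k = 11 is odd — OK.
[5] |11 - 20| = 9 — OK.
[6] |20 - 7| = 13; 13 ≤ 14 — OK.
[7] values 2, 11, 3 are pairwise distinct — OK.
[8] d = 7, not > 8; antecedent false, conditional vacuously true — OK.
[9] k = 11, n = 20; 11 < 20 — OK.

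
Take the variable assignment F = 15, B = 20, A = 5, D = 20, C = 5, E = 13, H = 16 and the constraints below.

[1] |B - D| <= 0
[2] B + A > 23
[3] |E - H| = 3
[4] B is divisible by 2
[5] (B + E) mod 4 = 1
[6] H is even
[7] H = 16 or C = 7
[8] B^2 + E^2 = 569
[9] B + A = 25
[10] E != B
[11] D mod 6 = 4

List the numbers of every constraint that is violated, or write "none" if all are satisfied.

The assignment fails constraint 11.

[1] |20 - 20| = 0; 0 ≤ 0  ✓
[2] B + A = 20 + 5 = 25; 25 > 23  ✓
[3] |13 - 16| = 3  ✓
[4] 20 / 2 = 10, so 2 divides 20  ✓
[5] B + E = 33; 33 mod 4 = 1  ✓
[6] H = 16 is even  ✓
[7] H = 16 = 16 (first disjunct)  ✓
[8] B^2 + E^2 = 20^2 + 13^2 = 400 + 169 = 569  ✓
[9] B + A = 20 + 5 = 25  ✓
[10] E = 13, B = 20; distinct  ✓
[11] 20 mod 6 = 2, not 4  ✗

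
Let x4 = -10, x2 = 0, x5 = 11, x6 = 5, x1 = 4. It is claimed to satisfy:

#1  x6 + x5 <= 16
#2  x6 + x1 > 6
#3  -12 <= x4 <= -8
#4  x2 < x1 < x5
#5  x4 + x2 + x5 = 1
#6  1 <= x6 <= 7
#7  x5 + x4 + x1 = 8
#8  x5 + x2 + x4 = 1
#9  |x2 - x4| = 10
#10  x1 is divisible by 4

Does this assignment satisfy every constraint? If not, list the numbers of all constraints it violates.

#1 x6 + x5 = 5 + 11 = 16; 16 ≤ 16  yes
#2 x6 + x1 = 5 + 4 = 9; 9 > 6  yes
#3 x4 = -10 lies in [-12, -8]  yes
#4 values 0 < 4 < 11  yes
#5 x4 + x2 + x5 = -10 + 0 + 11 = 1  yes
#6 x6 = 5 lies in [1, 7]  yes
#7 x5 + x4 + x1 = 11 + (-10) + 4 = 5, not 8  no
#8 x5 + x2 + x4 = 11 + 0 + (-10) = 1  yes
#9 |0 - (-10)| = 10  yes
#10 4 / 4 = 1, so 4 divides 4  yes

Constraint 7 does not hold.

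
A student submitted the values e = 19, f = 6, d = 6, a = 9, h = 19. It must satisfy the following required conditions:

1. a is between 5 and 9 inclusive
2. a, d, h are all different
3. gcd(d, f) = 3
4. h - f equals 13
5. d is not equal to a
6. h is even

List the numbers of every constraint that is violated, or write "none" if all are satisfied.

Constraints 3 and 6 do not hold.

1. a = 9 lies in [5, 9] — holds.
2. values 9, 6, 19 are pairwise distinct — holds.
3. gcd(6, 6) = 6, not 3 — fails.
4. h - f = 19 - 6 = 13 — holds.
5. d = 6, a = 9; distinct — holds.
6. h = 19 is odd — fails.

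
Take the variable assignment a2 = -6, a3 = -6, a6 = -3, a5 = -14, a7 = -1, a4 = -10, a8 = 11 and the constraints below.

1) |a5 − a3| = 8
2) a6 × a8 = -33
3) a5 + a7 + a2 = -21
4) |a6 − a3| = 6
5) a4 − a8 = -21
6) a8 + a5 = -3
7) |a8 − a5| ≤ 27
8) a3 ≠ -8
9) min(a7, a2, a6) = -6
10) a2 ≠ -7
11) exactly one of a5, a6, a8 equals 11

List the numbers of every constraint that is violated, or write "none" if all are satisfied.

1) |-14 − (-6)| = 8 — OK.
2) a6 × a8 = -3 × 11 = -33 — OK.
3) a5 + a7 + a2 = -14 + (-1) + (-6) = -21 — OK.
4) |-3 − (-6)| = 3, not 6 — violated.
5) a4 − a8 = -10 − 11 = -21 — OK.
6) a8 + a5 = 11 + (-14) = -3 — OK.
7) |11 − (-14)| = 25; 25 ≤ 27 — OK.
8) a3 = -6, and -6 ≠ -8 — OK.
9) min(-1, -6, -3) = -6 — OK.
10) a2 = -6, and -6 ≠ -7 — OK.
11) a5=-14, a6=-3, a8=11; 1 of them equals 11 — OK.

Constraint 4 is violated.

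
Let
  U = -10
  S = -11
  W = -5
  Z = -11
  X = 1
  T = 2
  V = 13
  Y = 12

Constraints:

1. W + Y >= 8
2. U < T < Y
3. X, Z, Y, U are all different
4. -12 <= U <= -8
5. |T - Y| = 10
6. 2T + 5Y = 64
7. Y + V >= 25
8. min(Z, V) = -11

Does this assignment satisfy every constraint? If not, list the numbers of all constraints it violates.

1. W + Y = -5 + 12 = 7; 7 < 8, bound 8 not met  ✘
2. values -10 < 2 < 12  ✔
3. values 1, -11, 12, -10 are pairwise distinct  ✔
4. U = -10 lies in [-12, -8]  ✔
5. |2 - 12| = 10  ✔
6. 2T + 5Y = 2(2) + 5(12) = 64  ✔
7. Y + V = 12 + 13 = 25; 25 ≥ 25  ✔
8. min(-11, 13) = -11  ✔

Constraint 1 does not hold.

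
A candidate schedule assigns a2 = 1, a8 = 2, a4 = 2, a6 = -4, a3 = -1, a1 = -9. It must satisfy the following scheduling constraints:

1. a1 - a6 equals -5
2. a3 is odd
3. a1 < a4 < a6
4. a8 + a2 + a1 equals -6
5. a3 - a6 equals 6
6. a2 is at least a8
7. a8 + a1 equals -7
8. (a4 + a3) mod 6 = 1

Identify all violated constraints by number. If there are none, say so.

1. a1 - a6 = -9 - (-4) = -5  ✔
2. a3 = -1 is odd  ✔
3. values -9, 2, -4; a4 = 2 is not < a6 = -4  ✘
4. a8 + a2 + a1 = 2 + 1 + (-9) = -6  ✔
5. a3 - a6 = -1 - (-4) = 3, not 6  ✘
6. a2 = 1, a8 = 2; 1 < 2 (want ≥)  ✘
7. a8 + a1 = 2 + (-9) = -7  ✔
8. a4 + a3 = 1; 1 mod 6 = 1  ✔

No — constraints 3, 5, and 6 are not satisfied.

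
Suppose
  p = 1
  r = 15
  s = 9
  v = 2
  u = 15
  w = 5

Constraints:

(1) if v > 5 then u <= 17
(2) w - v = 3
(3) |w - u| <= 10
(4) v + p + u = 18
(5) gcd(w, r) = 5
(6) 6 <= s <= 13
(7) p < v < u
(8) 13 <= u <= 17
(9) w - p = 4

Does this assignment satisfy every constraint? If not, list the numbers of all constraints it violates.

All constraints are satisfied.

(1) v = 2, not > 5; antecedent false, conditional vacuously true  holds
(2) w - v = 5 - 2 = 3  holds
(3) |5 - 15| = 10; 10 ≤ 10  holds
(4) v + p + u = 2 + 1 + 15 = 18  holds
(5) gcd(5, 15) = 5  holds
(6) s = 9 lies in [6, 13]  holds
(7) values 1 < 2 < 15  holds
(8) u = 15 lies in [13, 17]  holds
(9) w - p = 5 - 1 = 4  holds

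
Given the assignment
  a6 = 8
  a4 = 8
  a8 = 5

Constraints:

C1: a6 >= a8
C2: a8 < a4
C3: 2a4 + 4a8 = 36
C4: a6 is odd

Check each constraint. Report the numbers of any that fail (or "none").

C1: a6 = 8, a8 = 5; 8 ≥ 5 — holds.
C2: a8 = 5, a4 = 8; 5 < 8 — holds.
C3: 2a4 + 4a8 = 2(8) + 4(5) = 36 — holds.
C4: a6 = 8 is even — fails.

No — constraint 4 is not satisfied.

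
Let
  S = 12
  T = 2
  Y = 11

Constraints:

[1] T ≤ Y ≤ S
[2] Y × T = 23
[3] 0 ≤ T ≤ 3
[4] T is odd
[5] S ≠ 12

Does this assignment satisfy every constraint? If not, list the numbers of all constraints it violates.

[1] values 2 ≤ 11 ≤ 12  ✓
[2] Y × T = 11 × 2 = 22, not 23  ✗
[3] T = 2 lies in [0, 3]  ✓
[4] T = 2 is even  ✗
[5] S = 12, but 12 is required to differ  ✗

No — constraints 2, 4, 5 are not satisfied.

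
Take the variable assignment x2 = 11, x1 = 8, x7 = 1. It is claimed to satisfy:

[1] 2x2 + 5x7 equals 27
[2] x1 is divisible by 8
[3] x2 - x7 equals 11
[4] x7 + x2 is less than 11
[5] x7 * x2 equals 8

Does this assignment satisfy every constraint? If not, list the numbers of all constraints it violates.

The assignment fails constraints 3, 4, 5.

[1] 2x2 + 5x7 = 2(11) + 5(1) = 27 — satisfied.
[2] 8 / 8 = 1, so 8 divides 8 — satisfied.
[3] x2 - x7 = 11 - 1 = 10, not 11 — violated.
[4] x7 + x2 = 1 + 11 = 12; 12 ≥ 11, bound 11 not met — violated.
[5] x7 * x2 = 1 * 11 = 11, not 8 — violated.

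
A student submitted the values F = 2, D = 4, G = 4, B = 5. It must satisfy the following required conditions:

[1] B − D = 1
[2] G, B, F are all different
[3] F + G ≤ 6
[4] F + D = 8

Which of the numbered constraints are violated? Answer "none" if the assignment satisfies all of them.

[1] B − D = 5 − 4 = 1 — OK.
[2] values 4, 5, 2 are pairwise distinct — OK.
[3] F + G = 2 + 4 = 6; 6 ≤ 6 — OK.
[4] F + D = 2 + 4 = 6, not 8 — violated.

The assignment fails constraint 4.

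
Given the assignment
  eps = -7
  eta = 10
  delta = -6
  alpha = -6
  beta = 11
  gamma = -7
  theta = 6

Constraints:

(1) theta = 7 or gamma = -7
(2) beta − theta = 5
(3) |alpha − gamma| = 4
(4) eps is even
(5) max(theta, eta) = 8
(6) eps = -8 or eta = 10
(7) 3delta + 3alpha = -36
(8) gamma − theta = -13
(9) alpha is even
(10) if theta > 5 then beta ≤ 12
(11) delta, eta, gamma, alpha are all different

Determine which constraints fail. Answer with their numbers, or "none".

(1) theta = 6 ≠ 7, but gamma = -7 = -7 (second disjunct)  OK
(2) beta − theta = 11 − 6 = 5  OK
(3) |-6 − (-7)| = 1, not 4  FAIL
(4) eps = -7 is odd  FAIL
(5) max(6, 10) = 10, not 8  FAIL
(6) eps = -7 ≠ -8, but eta = 10 = 10 (second disjunct)  OK
(7) 3delta + 3alpha = 3(-6) + 3(-6) = -36  OK
(8) gamma − theta = -7 − 6 = -13  OK
(9) alpha = -6 is even  OK
(10) theta = 6 > 5, so we need beta ≤ 12; beta = 11 ≤ 12  OK
(11) delta = alpha = -6, not all different  FAIL

Constraints 3, 4, 5, and 11 are violated.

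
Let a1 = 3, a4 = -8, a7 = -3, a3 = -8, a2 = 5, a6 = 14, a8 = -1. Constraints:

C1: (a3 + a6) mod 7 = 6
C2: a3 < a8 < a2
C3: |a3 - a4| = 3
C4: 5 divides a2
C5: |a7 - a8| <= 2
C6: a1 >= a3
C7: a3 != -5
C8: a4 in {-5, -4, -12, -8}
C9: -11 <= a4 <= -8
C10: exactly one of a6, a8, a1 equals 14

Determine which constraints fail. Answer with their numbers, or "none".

C1: a3 + a6 = 6; 6 mod 7 = 6 — holds.
C2: values -8 < -1 < 5 — holds.
C3: |-8 - (-8)| = 0, not 3 — fails.
C4: 5 / 5 = 1, so 5 divides 5 — holds.
C5: |-3 - (-1)| = 2; 2 ≤ 2 — holds.
C6: a1 = 3, a3 = -8; 3 ≥ -8 — holds.
C7: a3 = -8, and -8 ≠ -5 — holds.
C8: a4 = -8 is in {-5, -4, -12, -8} — holds.
C9: a4 = -8 lies in [-11, -8] — holds.
C10: a6=14, a8=-1, a1=3; 1 of them equals 14 — holds.

Constraint 3 is violated.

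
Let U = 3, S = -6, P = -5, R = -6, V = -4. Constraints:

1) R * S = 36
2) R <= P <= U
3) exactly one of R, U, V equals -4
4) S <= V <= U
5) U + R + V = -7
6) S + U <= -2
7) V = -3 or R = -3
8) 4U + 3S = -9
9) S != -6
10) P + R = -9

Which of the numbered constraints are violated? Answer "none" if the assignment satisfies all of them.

1) R * S = -6 * (-6) = 36 — OK.
2) values -6 <= -5 <= 3 — OK.
3) R=-6, U=3, V=-4; 1 of them equals -4 — OK.
4) values -6 <= -4 <= 3 — OK.
5) U + R + V = 3 + (-6) + (-4) = -7 — OK.
6) S + U = -6 + 3 = -3; -3 ≤ -2 — OK.
7) V = -4 ≠ -3 and R = -6 ≠ -3; both disjuncts false — violated.
8) 4U + 3S = 4(3) + 3(-6) = -6, not -9 — violated.
9) S = -6, but -6 is required to differ — violated.
10) P + R = -5 + (-6) = -11, not -9 — violated.

Constraints 7, 8, 9, and 10 are violated.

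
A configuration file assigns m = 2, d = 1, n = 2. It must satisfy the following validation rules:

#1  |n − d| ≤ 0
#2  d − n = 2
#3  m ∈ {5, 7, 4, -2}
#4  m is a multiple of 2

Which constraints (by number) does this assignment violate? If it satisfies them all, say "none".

#1 |2 − 1| = 1; 1 > 0, exceeds bound 0 — violated.
#2 d − n = 1 − 2 = -1, not 2 — violated.
#3 m = 2 is not in {5, 7, 4, -2} — violated.
#4 2 / 2 = 1, so 2 divides 2 — satisfied.

Constraints 1, 2, and 3 are violated.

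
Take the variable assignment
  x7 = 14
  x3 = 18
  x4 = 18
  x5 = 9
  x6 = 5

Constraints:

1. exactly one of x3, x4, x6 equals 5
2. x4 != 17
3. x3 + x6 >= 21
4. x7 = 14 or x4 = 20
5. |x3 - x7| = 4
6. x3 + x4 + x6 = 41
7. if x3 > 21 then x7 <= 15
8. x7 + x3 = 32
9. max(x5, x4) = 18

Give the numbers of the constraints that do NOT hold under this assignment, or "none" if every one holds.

1. x3=18, x4=18, x6=5; 1 of them equals 5 — holds.
2. x4 = 18, and 18 ≠ 17 — holds.
3. x3 + x6 = 18 + 5 = 23; 23 ≥ 21 — holds.
4. x7 = 14 = 14 (first disjunct) — holds.
5. |18 - 14| = 4 — holds.
6. x3 + x4 + x6 = 18 + 18 + 5 = 41 — holds.
7. x3 = 18, not > 21; antecedent false, conditional vacuously true — holds.
8. x7 + x3 = 14 + 18 = 32 — holds.
9. max(9, 18) = 18 — holds.

Yes — all constraints hold.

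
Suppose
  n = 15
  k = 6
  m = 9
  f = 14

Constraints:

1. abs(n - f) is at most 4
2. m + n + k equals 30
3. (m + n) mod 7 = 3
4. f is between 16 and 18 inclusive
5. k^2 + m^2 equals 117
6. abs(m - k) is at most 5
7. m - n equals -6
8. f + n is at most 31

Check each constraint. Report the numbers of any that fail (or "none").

1. abs(15 - 14) = 1; 1 ≤ 4  OK
2. m + n + k = 9 + 15 + 6 = 30  OK
3. m + n = 24; 24 mod 7 = 3  OK
4. f = 14 is outside [16, 18]  FAIL
5. k^2 + m^2 = 6^2 + 9^2 = 36 + 81 = 117  OK
6. abs(9 - 6) = 3; 3 ≤ 5  OK
7. m - n = 9 - 15 = -6  OK
8. f + n = 14 + 15 = 29; 29 ≤ 31  OK

Violated: 4.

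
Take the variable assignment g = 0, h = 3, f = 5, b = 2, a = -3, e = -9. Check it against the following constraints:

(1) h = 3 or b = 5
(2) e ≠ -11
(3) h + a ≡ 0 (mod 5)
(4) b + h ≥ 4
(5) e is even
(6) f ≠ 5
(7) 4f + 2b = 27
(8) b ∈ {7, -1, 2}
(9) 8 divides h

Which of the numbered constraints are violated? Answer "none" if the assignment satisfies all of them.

(1) h = 3 = 3 (first disjunct)  holds
(2) e = -9, and -9 ≠ -11  holds
(3) h + a = 0; 0 mod 5 = 0  holds
(4) b + h = 2 + 3 = 5; 5 ≥ 4  holds
(5) e = -9 is odd  fails
(6) f = 5, but 5 is required to differ  fails
(7) 4f + 2b = 4(5) + 2(2) = 24, not 27  fails
(8) b = 2 is in {7, -1, 2}  holds
(9) 3 = 8×0 + 3, so 8 does not divide 3  fails

The assignment fails constraints 5, 6, 7, 9.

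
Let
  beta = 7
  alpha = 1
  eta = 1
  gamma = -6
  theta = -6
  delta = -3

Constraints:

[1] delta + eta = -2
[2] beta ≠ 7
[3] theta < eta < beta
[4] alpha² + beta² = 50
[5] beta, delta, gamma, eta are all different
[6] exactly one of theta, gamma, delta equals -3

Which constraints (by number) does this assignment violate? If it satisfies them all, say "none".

[1] delta + eta = -3 + 1 = -2 — satisfied.
[2] beta = 7, but 7 is required to differ — violated.
[3] values -6 < 1 < 7 — satisfied.
[4] alpha² + beta² = 1² + 7² = 1 + 49 = 50 — satisfied.
[5] values 7, -3, -6, 1 are pairwise distinct — satisfied.
[6] theta=-6, gamma=-6, delta=-3; 1 of them equals -3 — satisfied.

Violated: 2.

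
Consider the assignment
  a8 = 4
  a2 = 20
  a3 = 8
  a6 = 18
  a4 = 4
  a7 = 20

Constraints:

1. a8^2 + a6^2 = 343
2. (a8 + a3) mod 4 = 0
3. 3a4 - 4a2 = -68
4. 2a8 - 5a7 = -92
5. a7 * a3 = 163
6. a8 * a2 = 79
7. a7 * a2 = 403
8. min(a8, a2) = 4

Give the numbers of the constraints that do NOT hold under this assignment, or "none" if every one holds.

1. a8^2 + a6^2 = 4^2 + 18^2 = 16 + 324 = 340, not 343  ✘
2. a8 + a3 = 12; 12 mod 4 = 0  ✔
3. 3a4 - 4a2 = 3(4) - 4(20) = -68  ✔
4. 2a8 - 5a7 = 2(4) - 5(20) = -92  ✔
5. a7 * a3 = 20 * 8 = 160, not 163  ✘
6. a8 * a2 = 4 * 20 = 80, not 79  ✘
7. a7 * a2 = 20 * 20 = 400, not 403  ✘
8. min(4, 20) = 4  ✔

Violated: 1, 5, 6, 7.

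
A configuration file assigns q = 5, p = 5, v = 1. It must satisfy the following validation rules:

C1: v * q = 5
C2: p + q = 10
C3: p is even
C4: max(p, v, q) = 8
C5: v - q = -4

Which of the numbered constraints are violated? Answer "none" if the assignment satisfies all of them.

Constraints 3 and 4 do not hold.

C1: v * q = 1 * 5 = 5 — holds.
C2: p + q = 5 + 5 = 10 — holds.
C3: p = 5 is odd — does not hold.
C4: max(5, 1, 5) = 5, not 8 — does not hold.
C5: v - q = 1 - 5 = -4 — holds.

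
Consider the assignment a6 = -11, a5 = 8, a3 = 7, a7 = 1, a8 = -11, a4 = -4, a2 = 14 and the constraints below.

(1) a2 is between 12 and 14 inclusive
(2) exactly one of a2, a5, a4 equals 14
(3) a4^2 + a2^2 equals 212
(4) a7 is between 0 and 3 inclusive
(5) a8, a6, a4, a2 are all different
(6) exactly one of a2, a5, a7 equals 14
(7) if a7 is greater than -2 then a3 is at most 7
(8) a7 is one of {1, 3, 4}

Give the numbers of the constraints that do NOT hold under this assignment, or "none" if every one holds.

(1) a2 = 14 lies in [12, 14] — OK.
(2) a2=14, a5=8, a4=-4; 1 of them equals 14 — OK.
(3) a4^2 + a2^2 = (-4)^2 + 14^2 = 16 + 196 = 212 — OK.
(4) a7 = 1 lies in [0, 3] — OK.
(5) a8 = a6 = -11, not all different — violated.
(6) a2=14, a5=8, a7=1; 1 of them equals 14 — OK.
(7) a7 = 1 > -2, so we need a3 ≤ 7; a3 = 7 ≤ 7 — OK.
(8) a7 = 1 is in {1, 3, 4} — OK.

Constraint 5 does not hold.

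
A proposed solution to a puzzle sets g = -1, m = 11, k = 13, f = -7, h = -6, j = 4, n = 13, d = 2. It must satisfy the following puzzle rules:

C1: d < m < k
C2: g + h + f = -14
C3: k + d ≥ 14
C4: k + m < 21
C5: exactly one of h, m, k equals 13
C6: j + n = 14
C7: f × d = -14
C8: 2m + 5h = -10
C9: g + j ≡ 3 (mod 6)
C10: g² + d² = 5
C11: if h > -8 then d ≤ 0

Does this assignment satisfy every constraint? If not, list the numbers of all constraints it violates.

C1: values 2 < 11 < 13  OK
C2: g + h + f = -1 + (-6) + (-7) = -14  OK
C3: k + d = 13 + 2 = 15; 15 ≥ 14  OK
C4: k + m = 13 + 11 = 24; 24 ≥ 21, bound 21 not met  FAIL
C5: h=-6, m=11, k=13; 1 of them equals 13  OK
C6: j + n = 4 + 13 = 17, not 14  FAIL
C7: f × d = -7 × 2 = -14  OK
C8: 2m + 5h = 2(11) + 5(-6) = -8, not -10  FAIL
C9: g + j = 3; 3 mod 6 = 3  OK
C10: g² + d² = (-1)² + 2² = 1 + 4 = 5  OK
C11: h = -6 > -8, so we need d ≤ 0; but d = 2 > 0  FAIL

Violated: 4, 6, 8, and 11.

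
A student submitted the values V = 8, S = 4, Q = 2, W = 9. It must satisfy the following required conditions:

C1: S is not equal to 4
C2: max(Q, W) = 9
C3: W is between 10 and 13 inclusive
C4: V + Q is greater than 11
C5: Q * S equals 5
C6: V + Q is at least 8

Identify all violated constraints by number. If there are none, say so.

The assignment fails constraints 1, 3, 4, and 5.

C1: S = 4, but 4 is required to differ  fails
C2: max(2, 9) = 9  holds
C3: W = 9 is outside [10, 13]  fails
C4: V + Q = 8 + 2 = 10; 10 ≤ 11, bound 11 not met  fails
C5: Q * S = 2 * 4 = 8, not 5  fails
C6: V + Q = 8 + 2 = 10; 10 ≥ 8  holds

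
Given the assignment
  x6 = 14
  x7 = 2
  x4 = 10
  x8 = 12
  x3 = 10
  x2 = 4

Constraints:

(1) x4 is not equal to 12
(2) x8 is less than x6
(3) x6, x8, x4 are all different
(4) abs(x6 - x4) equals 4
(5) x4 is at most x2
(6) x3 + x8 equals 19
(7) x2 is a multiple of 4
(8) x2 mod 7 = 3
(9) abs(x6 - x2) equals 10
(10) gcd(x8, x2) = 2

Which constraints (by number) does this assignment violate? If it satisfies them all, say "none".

Constraints 5, 6, 8, 10 are violated.

(1) x4 = 10, and 10 ≠ 12  true
(2) x8 = 12, x6 = 14; 12 < 14  true
(3) values 14, 12, 10 are pairwise distinct  true
(4) abs(14 - 10) = 4  true
(5) x4 = 10, x2 = 4; 10 > 4 (want ≤)  false
(6) x3 + x8 = 10 + 12 = 22, not 19  false
(7) 4 / 4 = 1, so 4 divides 4  true
(8) 4 mod 7 = 4, not 3  false
(9) abs(14 - 4) = 10  true
(10) gcd(12, 4) = 4, not 2  false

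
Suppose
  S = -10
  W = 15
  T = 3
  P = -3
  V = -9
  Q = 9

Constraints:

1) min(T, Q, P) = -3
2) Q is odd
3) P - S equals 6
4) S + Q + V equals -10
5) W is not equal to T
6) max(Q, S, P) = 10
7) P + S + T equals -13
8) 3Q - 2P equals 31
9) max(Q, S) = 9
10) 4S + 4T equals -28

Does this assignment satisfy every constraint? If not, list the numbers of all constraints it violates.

Violated: 3, 6, 7, 8.

1) min(3, 9, -3) = -3  OK
2) Q = 9 is odd  OK
3) P - S = -3 - (-10) = 7, not 6  FAIL
4) S + Q + V = -10 + 9 + (-9) = -10  OK
5) W = 15, T = 3; distinct  OK
6) max(9, -10, -3) = 9, not 10  FAIL
7) P + S + T = -3 + (-10) + 3 = -10, not -13  FAIL
8) 3Q - 2P = 3(9) - 2(-3) = 33, not 31  FAIL
9) max(9, -10) = 9  OK
10) 4S + 4T = 4(-10) + 4(3) = -28  OK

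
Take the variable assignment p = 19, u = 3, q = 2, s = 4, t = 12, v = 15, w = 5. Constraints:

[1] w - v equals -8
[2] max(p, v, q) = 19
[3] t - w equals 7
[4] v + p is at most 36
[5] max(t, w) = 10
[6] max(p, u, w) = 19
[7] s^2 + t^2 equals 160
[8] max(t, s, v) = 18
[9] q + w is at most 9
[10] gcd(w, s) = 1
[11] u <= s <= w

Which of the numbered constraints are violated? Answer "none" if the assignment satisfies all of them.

No — constraints 1, 5, and 8 are not satisfied.

[1] w - v = 5 - 15 = -10, not -8 — violated.
[2] max(19, 15, 2) = 19 — satisfied.
[3] t - w = 12 - 5 = 7 — satisfied.
[4] v + p = 15 + 19 = 34; 34 ≤ 36 — satisfied.
[5] max(12, 5) = 12, not 10 — violated.
[6] max(19, 3, 5) = 19 — satisfied.
[7] s^2 + t^2 = 4^2 + 12^2 = 16 + 144 = 160 — satisfied.
[8] max(12, 4, 15) = 15, not 18 — violated.
[9] q + w = 2 + 5 = 7; 7 ≤ 9 — satisfied.
[10] gcd(5, 4) = 1 — satisfied.
[11] values 3 <= 4 <= 5 — satisfied.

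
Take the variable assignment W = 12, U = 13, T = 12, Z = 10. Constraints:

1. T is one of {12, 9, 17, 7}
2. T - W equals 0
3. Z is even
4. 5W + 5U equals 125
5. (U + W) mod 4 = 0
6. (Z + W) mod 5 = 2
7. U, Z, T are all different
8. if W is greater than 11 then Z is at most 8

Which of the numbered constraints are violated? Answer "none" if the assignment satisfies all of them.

1. T = 12 is in {12, 9, 17, 7}  ✔
2. T - W = 12 - 12 = 0  ✔
3. Z = 10 is even  ✔
4. 5W + 5U = 5(12) + 5(13) = 125  ✔
5. U + W = 25; 25 mod 4 = 1, not 0  ✘
6. Z + W = 22; 22 mod 5 = 2  ✔
7. values 13, 10, 12 are pairwise distinct  ✔
8. W = 12 > 11, so we need Z ≤ 8; but Z = 10 > 8  ✘

Violated: 5, 8.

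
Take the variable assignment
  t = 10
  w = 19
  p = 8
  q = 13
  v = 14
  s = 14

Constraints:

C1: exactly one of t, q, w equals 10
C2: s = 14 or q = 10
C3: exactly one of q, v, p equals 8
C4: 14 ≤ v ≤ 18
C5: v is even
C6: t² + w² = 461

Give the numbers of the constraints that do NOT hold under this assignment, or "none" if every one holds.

C1: t=10, q=13, w=19; 1 of them equals 10  ✓
C2: s = 14 = 14 (first disjunct)  ✓
C3: q=13, v=14, p=8; 1 of them equals 8  ✓
C4: v = 14 lies in [14, 18]  ✓
C5: v = 14 is even  ✓
C6: t² + w² = 10² + 19² = 100 + 361 = 461  ✓

None — every constraint holds.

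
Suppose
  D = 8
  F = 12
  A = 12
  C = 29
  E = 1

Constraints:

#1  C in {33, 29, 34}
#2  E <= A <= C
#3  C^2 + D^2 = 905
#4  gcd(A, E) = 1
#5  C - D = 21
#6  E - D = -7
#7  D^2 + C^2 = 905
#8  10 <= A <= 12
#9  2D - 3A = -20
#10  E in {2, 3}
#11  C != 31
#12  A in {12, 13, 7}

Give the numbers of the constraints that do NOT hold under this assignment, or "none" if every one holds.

#1 C = 29 is in {33, 29, 34}  ✔
#2 values 1 <= 12 <= 29  ✔
#3 C^2 + D^2 = 29^2 + 8^2 = 841 + 64 = 905  ✔
#4 gcd(12, 1) = 1  ✔
#5 C - D = 29 - 8 = 21  ✔
#6 E - D = 1 - 8 = -7  ✔
#7 D^2 + C^2 = 8^2 + 29^2 = 64 + 841 = 905  ✔
#8 A = 12 lies in [10, 12]  ✔
#9 2D - 3A = 2(8) - 3(12) = -20  ✔
#10 E = 1 is not in {2, 3}  ✘
#11 C = 29, and 29 ≠ 31  ✔
#12 A = 12 is in {12, 13, 7}  ✔

Constraint 10 is violated.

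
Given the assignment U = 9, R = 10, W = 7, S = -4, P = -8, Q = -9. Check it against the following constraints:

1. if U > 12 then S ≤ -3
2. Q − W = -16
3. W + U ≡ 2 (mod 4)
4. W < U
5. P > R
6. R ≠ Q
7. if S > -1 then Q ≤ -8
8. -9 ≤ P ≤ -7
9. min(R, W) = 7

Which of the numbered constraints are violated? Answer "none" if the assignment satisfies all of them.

1. U = 9, not > 12; antecedent false, conditional vacuously true  yes
2. Q − W = -9 − 7 = -16  yes
3. W + U = 16; 16 mod 4 = 0, not 2  no
4. W = 7, U = 9; 7 < 9  yes
5. P = -8, R = 10; -8 ≤ 10 (want >)  no
6. R = 10, Q = -9; distinct  yes
7. S = -4, not > -1; antecedent false, conditional vacuously true  yes
8. P = -8 lies in [-9, -7]  yes
9. min(10, 7) = 7  yes

Constraints 3 and 5 do not hold.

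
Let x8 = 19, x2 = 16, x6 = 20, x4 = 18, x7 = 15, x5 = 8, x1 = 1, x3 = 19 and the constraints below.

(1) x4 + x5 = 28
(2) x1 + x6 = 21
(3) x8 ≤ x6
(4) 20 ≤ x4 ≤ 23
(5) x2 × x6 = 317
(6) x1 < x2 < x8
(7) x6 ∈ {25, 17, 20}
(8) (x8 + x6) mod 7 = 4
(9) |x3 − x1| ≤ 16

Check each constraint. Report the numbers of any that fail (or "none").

No — constraints 1, 4, 5, and 9 are not satisfied.

(1) x4 + x5 = 18 + 8 = 26, not 28 — fails.
(2) x1 + x6 = 1 + 20 = 21 — holds.
(3) x8 = 19, x6 = 20; 19 ≤ 20 — holds.
(4) x4 = 18 is outside [20, 23] — fails.
(5) x2 × x6 = 16 × 20 = 320, not 317 — fails.
(6) values 1 < 16 < 19 — holds.
(7) x6 = 20 is in {25, 17, 20} — holds.
(8) x8 + x6 = 39; 39 mod 7 = 4 — holds.
(9) |19 − 1| = 18; 18 > 16, exceeds bound 16 — fails.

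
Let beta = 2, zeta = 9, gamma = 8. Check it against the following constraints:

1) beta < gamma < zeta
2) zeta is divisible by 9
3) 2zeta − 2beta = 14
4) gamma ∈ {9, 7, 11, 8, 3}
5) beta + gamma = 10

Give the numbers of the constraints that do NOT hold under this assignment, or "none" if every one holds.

All constraints are satisfied.

1) values 2 < 8 < 9  ✓
2) 9 / 9 = 1, so 9 divides 9  ✓
3) 2zeta − 2beta = 2(9) − 2(2) = 14  ✓
4) gamma = 8 is in {9, 7, 11, 8, 3}  ✓
5) beta + gamma = 2 + 8 = 10  ✓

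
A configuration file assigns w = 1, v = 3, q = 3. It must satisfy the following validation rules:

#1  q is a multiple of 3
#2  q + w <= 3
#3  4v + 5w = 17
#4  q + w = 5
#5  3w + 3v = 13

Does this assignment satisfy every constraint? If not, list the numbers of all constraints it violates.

Constraints 2, 4, and 5 are violated.

#1 3 / 3 = 1, so 3 divides 3 — OK.
#2 q + w = 3 + 1 = 4; 4 > 3, bound 3 not met — violated.
#3 4v + 5w = 4(3) + 5(1) = 17 — OK.
#4 q + w = 3 + 1 = 4, not 5 — violated.
#5 3w + 3v = 3(1) + 3(3) = 12, not 13 — violated.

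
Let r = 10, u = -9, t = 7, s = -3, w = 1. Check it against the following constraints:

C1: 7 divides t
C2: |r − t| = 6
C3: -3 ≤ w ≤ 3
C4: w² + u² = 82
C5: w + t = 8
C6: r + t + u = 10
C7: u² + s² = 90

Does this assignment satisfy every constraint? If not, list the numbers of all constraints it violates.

C1: 7 / 7 = 1, so 7 divides 7  true
C2: |10 − 7| = 3, not 6  false
C3: w = 1 lies in [-3, 3]  true
C4: w² + u² = 1² + (-9)² = 1 + 81 = 82  true
C5: w + t = 1 + 7 = 8  true
C6: r + t + u = 10 + 7 + (-9) = 8, not 10  false
C7: u² + s² = (-9)² + (-3)² = 81 + 9 = 90  true

Violated: 2 and 6.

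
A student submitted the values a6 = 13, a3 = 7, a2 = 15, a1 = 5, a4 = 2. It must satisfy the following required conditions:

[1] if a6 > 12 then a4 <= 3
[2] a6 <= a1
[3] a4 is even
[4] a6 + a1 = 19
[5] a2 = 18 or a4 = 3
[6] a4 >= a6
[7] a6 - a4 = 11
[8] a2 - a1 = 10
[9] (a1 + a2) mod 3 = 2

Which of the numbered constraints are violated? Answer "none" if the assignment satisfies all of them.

[1] a6 = 13 > 12, so we need a4 ≤ 3; a4 = 2 ≤ 3 — satisfied.
[2] a6 = 13, a1 = 5; 13 > 5 (want ≤) — violated.
[3] a4 = 2 is even — satisfied.
[4] a6 + a1 = 13 + 5 = 18, not 19 — violated.
[5] a2 = 15 ≠ 18 and a4 = 2 ≠ 3; both disjuncts false — violated.
[6] a4 = 2, a6 = 13; 2 < 13 (want ≥) — violated.
[7] a6 - a4 = 13 - 2 = 11 — satisfied.
[8] a2 - a1 = 15 - 5 = 10 — satisfied.
[9] a1 + a2 = 20; 20 mod 3 = 2 — satisfied.

Violated: 2, 4, 5, and 6.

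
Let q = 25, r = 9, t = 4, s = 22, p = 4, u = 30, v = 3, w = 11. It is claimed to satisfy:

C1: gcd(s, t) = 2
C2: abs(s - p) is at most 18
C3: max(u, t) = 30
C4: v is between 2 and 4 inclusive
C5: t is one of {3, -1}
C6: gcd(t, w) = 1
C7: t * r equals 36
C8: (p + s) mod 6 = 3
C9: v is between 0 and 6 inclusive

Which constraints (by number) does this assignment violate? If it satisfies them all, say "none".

Violated: 5, 8.

C1: gcd(22, 4) = 2 — holds.
C2: abs(22 - 4) = 18; 18 ≤ 18 — holds.
C3: max(30, 4) = 30 — holds.
C4: v = 3 lies in [2, 4] — holds.
C5: t = 4 is not in {3, -1} — fails.
C6: gcd(4, 11) = 1 — holds.
C7: t * r = 4 * 9 = 36 — holds.
C8: p + s = 26; 26 mod 6 = 2, not 3 — fails.
C9: v = 3 lies in [0, 6] — holds.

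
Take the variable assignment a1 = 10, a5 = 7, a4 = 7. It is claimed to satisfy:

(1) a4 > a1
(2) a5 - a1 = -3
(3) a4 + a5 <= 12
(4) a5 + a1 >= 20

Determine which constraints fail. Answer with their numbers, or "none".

Constraints 1, 3, and 4 do not hold.

(1) a4 = 7, a1 = 10; 7 ≤ 10 (want >)  no
(2) a5 - a1 = 7 - 10 = -3  yes
(3) a4 + a5 = 7 + 7 = 14; 14 > 12, bound 12 not met  no
(4) a5 + a1 = 7 + 10 = 17; 17 < 20, bound 20 not met  no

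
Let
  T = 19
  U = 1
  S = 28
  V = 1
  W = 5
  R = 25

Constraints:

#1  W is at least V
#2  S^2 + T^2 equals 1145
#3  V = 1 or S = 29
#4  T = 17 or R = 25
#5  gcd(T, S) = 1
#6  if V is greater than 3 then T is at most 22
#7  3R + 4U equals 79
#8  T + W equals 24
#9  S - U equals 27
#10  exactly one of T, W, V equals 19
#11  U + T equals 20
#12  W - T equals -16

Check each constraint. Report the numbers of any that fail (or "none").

#1 W = 5, V = 1; 5 ≥ 1 — OK.
#2 S^2 + T^2 = 28^2 + 19^2 = 784 + 361 = 1145 — OK.
#3 V = 1 = 1 (first disjunct) — OK.
#4 T = 19 ≠ 17, but R = 25 = 25 (second disjunct) — OK.
#5 gcd(19, 28) = 1 — OK.
#6 V = 1, not > 3; antecedent false, conditional vacuously true — OK.
#7 3R + 4U = 3(25) + 4(1) = 79 — OK.
#8 T + W = 19 + 5 = 24 — OK.
#9 S - U = 28 - 1 = 27 — OK.
#10 T=19, W=5, V=1; 1 of them equals 19 — OK.
#11 U + T = 1 + 19 = 20 — OK.
#12 W - T = 5 - 19 = -14, not -16 — violated.

Violated: 12.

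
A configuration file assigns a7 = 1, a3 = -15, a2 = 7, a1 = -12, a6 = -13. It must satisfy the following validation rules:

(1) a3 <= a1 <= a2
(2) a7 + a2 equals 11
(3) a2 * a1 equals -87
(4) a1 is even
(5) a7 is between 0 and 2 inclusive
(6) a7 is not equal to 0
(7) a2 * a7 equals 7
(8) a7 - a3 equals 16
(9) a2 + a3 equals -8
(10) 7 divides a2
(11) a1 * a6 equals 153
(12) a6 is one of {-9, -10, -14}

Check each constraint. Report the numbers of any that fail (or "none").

(1) values -15 <= -12 <= 7  true
(2) a7 + a2 = 1 + 7 = 8, not 11  false
(3) a2 * a1 = 7 * (-12) = -84, not -87  false
(4) a1 = -12 is even  true
(5) a7 = 1 lies in [0, 2]  true
(6) a7 = 1, and 1 ≠ 0  true
(7) a2 * a7 = 7 * 1 = 7  true
(8) a7 - a3 = 1 - (-15) = 16  true
(9) a2 + a3 = 7 + (-15) = -8  true
(10) 7 / 7 = 1, so 7 divides 7  true
(11) a1 * a6 = -12 * (-13) = 156, not 153  false
(12) a6 = -13 is not in {-9, -10, -14}  false

Violated: 2, 3, 11, and 12.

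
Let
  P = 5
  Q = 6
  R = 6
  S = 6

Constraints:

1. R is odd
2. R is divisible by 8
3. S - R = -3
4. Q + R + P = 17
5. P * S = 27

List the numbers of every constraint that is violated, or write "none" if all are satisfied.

1. R = 6 is even — violated.
2. 6 = 8*0 + 6, so 8 does not divide 6 — violated.
3. S - R = 6 - 6 = 0, not -3 — violated.
4. Q + R + P = 6 + 6 + 5 = 17 — satisfied.
5. P * S = 5 * 6 = 30, not 27 — violated.

No — constraints 1, 2, 3, 5 are not satisfied.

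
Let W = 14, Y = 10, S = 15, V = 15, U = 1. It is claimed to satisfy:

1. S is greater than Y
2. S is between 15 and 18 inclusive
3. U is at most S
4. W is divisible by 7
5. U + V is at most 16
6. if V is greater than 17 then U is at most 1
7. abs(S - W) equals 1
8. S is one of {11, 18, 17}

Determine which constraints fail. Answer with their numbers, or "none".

The assignment fails constraint 8.

1. S = 15, Y = 10; 15 > 10 — holds.
2. S = 15 lies in [15, 18] — holds.
3. U = 1, S = 15; 1 ≤ 15 — holds.
4. 14 / 7 = 2, so 7 divides 14 — holds.
5. U + V = 1 + 15 = 16; 16 ≤ 16 — holds.
6. V = 15, not > 17; antecedent false, conditional vacuously true — holds.
7. abs(15 - 14) = 1 — holds.
8. S = 15 is not in {11, 18, 17} — does not hold.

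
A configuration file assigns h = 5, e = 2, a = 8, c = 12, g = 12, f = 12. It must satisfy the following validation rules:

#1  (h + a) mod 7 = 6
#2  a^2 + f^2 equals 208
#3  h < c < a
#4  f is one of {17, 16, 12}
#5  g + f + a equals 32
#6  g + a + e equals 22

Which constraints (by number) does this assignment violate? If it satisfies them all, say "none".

Constraint 3 does not hold.

#1 h + a = 13; 13 mod 7 = 6  holds
#2 a^2 + f^2 = 8^2 + 12^2 = 64 + 144 = 208  holds
#3 values 5, 12, 8; c = 12 is not < a = 8  fails
#4 f = 12 is in {17, 16, 12}  holds
#5 g + f + a = 12 + 12 + 8 = 32  holds
#6 g + a + e = 12 + 8 + 2 = 22  holds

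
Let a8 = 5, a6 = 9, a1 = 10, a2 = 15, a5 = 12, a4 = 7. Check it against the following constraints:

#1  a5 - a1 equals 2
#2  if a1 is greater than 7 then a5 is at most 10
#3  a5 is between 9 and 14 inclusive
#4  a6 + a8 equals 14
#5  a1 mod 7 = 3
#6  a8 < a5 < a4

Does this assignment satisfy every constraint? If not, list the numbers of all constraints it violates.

The assignment fails constraints 2 and 6.

#1 a5 - a1 = 12 - 10 = 2 — OK.
#2 a1 = 10 > 7, so we need a5 ≤ 10; but a5 = 12 > 10 — violated.
#3 a5 = 12 lies in [9, 14] — OK.
#4 a6 + a8 = 9 + 5 = 14 — OK.
#5 10 mod 7 = 3 — OK.
#6 values 5, 12, 7; a5 = 12 is not < a4 = 7 — violated.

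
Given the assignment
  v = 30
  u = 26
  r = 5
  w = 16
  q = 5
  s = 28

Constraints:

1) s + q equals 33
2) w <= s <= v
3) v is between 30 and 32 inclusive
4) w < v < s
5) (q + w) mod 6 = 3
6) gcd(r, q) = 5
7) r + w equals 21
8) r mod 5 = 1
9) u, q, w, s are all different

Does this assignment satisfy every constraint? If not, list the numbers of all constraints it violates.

The assignment fails constraints 4, 8.

1) s + q = 28 + 5 = 33  holds
2) values 16 <= 28 <= 30  holds
3) v = 30 lies in [30, 32]  holds
4) values 16, 30, 28; v = 30 is not < s = 28  fails
5) q + w = 21; 21 mod 6 = 3  holds
6) gcd(5, 5) = 5  holds
7) r + w = 5 + 16 = 21  holds
8) 5 mod 5 = 0, not 1  fails
9) values 26, 5, 16, 28 are pairwise distinct  holds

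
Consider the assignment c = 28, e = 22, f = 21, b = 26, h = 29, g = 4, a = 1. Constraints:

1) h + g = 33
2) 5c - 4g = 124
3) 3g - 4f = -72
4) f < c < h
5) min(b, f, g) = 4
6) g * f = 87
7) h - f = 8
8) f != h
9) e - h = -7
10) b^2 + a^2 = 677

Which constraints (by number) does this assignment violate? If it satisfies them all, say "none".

Violated: 6.

1) h + g = 29 + 4 = 33  ✓
2) 5c - 4g = 5(28) - 4(4) = 124  ✓
3) 3g - 4f = 3(4) - 4(21) = -72  ✓
4) values 21 < 28 < 29  ✓
5) min(26, 21, 4) = 4  ✓
6) g * f = 4 * 21 = 84, not 87  ✗
7) h - f = 29 - 21 = 8  ✓
8) f = 21, h = 29; distinct  ✓
9) e - h = 22 - 29 = -7  ✓
10) b^2 + a^2 = 26^2 + 1^2 = 676 + 1 = 677  ✓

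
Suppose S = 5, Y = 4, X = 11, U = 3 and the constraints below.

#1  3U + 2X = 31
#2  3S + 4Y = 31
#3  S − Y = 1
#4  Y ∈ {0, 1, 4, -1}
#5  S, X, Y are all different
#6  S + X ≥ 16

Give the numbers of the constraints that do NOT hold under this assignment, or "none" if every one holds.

#1 3U + 2X = 3(3) + 2(11) = 31 — OK.
#2 3S + 4Y = 3(5) + 4(4) = 31 — OK.
#3 S − Y = 5 − 4 = 1 — OK.
#4 Y = 4 is in {0, 1, 4, -1} — OK.
#5 values 5, 11, 4 are pairwise distinct — OK.
#6 S + X = 5 + 11 = 16; 16 ≥ 16 — OK.

No violations.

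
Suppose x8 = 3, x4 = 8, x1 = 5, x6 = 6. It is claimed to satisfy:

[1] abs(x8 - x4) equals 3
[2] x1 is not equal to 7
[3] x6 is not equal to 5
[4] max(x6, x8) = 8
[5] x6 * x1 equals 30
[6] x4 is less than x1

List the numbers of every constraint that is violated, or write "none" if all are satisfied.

[1] abs(3 - 8) = 5, not 3  fails
[2] x1 = 5, and 5 ≠ 7  holds
[3] x6 = 6, and 6 ≠ 5  holds
[4] max(6, 3) = 6, not 8  fails
[5] x6 * x1 = 6 * 5 = 30  holds
[6] x4 = 8, x1 = 5; 8 ≥ 5 (want <)  fails

The assignment fails constraints 1, 4, and 6.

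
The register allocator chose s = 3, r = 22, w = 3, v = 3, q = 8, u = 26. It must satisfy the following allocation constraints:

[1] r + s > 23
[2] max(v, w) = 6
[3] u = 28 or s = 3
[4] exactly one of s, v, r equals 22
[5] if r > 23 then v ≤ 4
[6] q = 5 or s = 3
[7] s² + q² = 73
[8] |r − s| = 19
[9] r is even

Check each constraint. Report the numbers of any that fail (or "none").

Constraint 2 is violated.

[1] r + s = 22 + 3 = 25; 25 > 23 — holds.
[2] max(3, 3) = 3, not 6 — fails.
[3] u = 26 ≠ 28, but s = 3 = 3 (second disjunct) — holds.
[4] s=3, v=3, r=22; 1 of them equals 22 — holds.
[5] r = 22, not > 23; antecedent false, conditional vacuously true — holds.
[6] q = 8 ≠ 5, but s = 3 = 3 (second disjunct) — holds.
[7] s² + q² = 3² + 8² = 9 + 64 = 73 — holds.
[8] |22 − 3| = 19 — holds.
[9] r = 22 is even — holds.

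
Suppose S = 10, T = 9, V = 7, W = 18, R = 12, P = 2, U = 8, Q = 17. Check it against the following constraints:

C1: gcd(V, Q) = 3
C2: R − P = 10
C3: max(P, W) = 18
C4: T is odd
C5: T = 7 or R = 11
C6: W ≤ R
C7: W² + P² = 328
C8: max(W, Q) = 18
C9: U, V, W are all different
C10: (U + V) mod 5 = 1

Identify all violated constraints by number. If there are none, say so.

C1: gcd(7, 17) = 1, not 3  fails
C2: R − P = 12 − 2 = 10  holds
C3: max(2, 18) = 18  holds
C4: T = 9 is odd  holds
C5: T = 9 ≠ 7 and R = 12 ≠ 11; both disjuncts false  fails
C6: W = 18, R = 12; 18 > 12 (want ≤)  fails
C7: W² + P² = 18² + 2² = 324 + 4 = 328  holds
C8: max(18, 17) = 18  holds
C9: values 8, 7, 18 are pairwise distinct  holds
C10: U + V = 15; 15 mod 5 = 0, not 1  fails

Constraints 1, 5, 6, and 10 do not hold.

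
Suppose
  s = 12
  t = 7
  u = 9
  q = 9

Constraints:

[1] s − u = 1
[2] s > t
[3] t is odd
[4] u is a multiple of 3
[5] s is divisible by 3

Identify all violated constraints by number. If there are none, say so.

[1] s − u = 12 − 9 = 3, not 1  fails
[2] s = 12, t = 7; 12 > 7  holds
[3] t = 7 is odd  holds
[4] 9 / 3 = 3, so 3 divides 9  holds
[5] 12 / 3 = 4, so 3 divides 12  holds

The assignment fails constraint 1.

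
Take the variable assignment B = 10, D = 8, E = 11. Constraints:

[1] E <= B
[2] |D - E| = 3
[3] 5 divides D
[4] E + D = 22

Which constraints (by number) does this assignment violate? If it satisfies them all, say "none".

[1] E = 11, B = 10; 11 > 10 (want ≤)  false
[2] |8 - 11| = 3  true
[3] 8 = 5*1 + 3, so 5 does not divide 8  false
[4] E + D = 11 + 8 = 19, not 22  false

Violated: 1, 3, 4.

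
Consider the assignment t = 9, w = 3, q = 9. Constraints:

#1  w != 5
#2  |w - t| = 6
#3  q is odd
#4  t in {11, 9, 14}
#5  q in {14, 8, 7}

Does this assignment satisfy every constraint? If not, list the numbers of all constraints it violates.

Violated: 5.

#1 w = 3, and 3 ≠ 5 — satisfied.
#2 |3 - 9| = 6 — satisfied.
#3 q = 9 is odd — satisfied.
#4 t = 9 is in {11, 9, 14} — satisfied.
#5 q = 9 is not in {14, 8, 7} — violated.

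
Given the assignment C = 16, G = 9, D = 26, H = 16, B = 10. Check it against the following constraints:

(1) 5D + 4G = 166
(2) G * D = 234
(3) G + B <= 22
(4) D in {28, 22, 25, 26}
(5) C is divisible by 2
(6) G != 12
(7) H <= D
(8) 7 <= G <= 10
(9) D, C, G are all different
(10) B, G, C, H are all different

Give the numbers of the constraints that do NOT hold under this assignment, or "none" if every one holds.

(1) 5D + 4G = 5(26) + 4(9) = 166 — holds.
(2) G * D = 9 * 26 = 234 — holds.
(3) G + B = 9 + 10 = 19; 19 ≤ 22 — holds.
(4) D = 26 is in {28, 22, 25, 26} — holds.
(5) 16 / 2 = 8, so 2 divides 16 — holds.
(6) G = 9, and 9 ≠ 12 — holds.
(7) H = 16, D = 26; 16 ≤ 26 — holds.
(8) G = 9 lies in [7, 10] — holds.
(9) values 26, 16, 9 are pairwise distinct — holds.
(10) C = H = 16, not all different — does not hold.

No — constraint 10 is not satisfied.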